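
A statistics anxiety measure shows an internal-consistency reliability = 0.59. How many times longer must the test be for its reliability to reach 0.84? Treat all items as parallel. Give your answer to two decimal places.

3.65

Rearranging the Spearman-Brown formula for n,
n = r_target (1 − r_old) / [ r_old (1 − r_target) ]
n = 0.84(1 − 0.59) / [0.59(1 − 0.84)]
  = 0.3444 / 0.0944 = 3.6483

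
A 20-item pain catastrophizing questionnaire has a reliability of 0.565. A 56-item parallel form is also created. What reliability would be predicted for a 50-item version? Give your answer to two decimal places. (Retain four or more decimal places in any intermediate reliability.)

Only the ratio of lengths matters: n = 50/20 = 2.5000
r_{50} = n·r / (1 + (n − 1)·r) = 1.4125 / 1.8475 ≈ 0.7645

0.76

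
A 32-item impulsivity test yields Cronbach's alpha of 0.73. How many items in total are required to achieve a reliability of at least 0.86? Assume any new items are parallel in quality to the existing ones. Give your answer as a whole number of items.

73

Spearman-Brown solved for the length factor n:
n = r*(1 − r) / [ r (1 − r*) ]
n = [0.86 × 0.27] / [0.73 × 0.14]
  = 0.2322 / 0.1022 = 2.2720
2.2720 × 32 = 72.70 → 73 items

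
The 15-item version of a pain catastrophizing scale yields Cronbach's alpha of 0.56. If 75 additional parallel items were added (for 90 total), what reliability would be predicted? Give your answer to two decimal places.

Length ratio n = 90/15 = 6
r_new = (6 × 0.56) / (1 + (6 − 1) × 0.56)
r_new = 3.3600 / 3.8000 ≈ 0.8842

0.88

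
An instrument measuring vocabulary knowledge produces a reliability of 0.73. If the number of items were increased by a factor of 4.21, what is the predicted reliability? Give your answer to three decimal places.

Apply the Spearman-Brown prophecy formula, r' = nr / [1 + (n − 1)r]:
r_new = 4.21·0.73 / [1 + (4.21 − 1)·0.73]
r_new = 3.0733 / 3.3433 ≈ 0.9192

0.919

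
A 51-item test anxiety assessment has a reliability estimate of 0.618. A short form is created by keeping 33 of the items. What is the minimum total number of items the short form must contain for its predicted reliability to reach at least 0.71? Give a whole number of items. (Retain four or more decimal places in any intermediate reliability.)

First, r for the 33-item form: n = 33/51 = 0.6471, so r_33 = 0.6471·0.618/(1 + (0.6471 − 1)·0.618) = 0.5115
Length factor from the short form to reach 0.71: n' = 0.71(1 − 0.5115) / [0.5115(1 − 0.71)] ≈ 2.3382
Items = 2.3382 × 33 ≈ 77.16 → 78

78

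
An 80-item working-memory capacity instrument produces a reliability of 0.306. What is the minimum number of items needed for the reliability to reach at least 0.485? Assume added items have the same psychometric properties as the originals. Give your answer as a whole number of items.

Spearman-Brown solved for the length factor n:
n = r_target (1 − r_old) / [ r_old (1 − r_target) ]
n = [0.485 × 0.694] / [0.306 × 0.515]
n = 0.336590 / 0.157590 ≈ 2.1359
So the test needs 2.1359 × 80 ≈ 170.87 items; rounding up, 171.

171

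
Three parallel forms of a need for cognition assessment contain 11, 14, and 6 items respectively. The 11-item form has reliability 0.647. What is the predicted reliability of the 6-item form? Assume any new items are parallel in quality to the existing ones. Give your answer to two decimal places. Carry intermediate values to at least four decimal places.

The 14-item form is not needed; work directly from the 11-item form with n = 6/11 = 0.5455.
r_{6} = n·r / (1 + (n − 1)·r) = 0.3529 / 0.7059 ≈ 0.4999

0.50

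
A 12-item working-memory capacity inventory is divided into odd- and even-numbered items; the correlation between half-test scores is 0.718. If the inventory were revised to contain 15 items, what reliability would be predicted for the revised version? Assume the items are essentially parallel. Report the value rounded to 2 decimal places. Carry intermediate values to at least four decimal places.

First correct the split-half correlation to full-test reliability: r_full = 2 × 0.718 / (1 + 0.718) ≈ 0.8359
Then adjust to 15 items: n = 15/12 = 1.2500
r_new = n·r_full / (1 + (n − 1)·r_full) = 1.0449 / 1.2090 ≈ 0.8643

0.86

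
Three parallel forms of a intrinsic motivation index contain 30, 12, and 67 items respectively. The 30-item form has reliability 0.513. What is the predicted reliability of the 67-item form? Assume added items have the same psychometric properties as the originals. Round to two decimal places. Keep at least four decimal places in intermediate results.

0.70

Only the ratio of lengths matters: n = 67/30 = 2.2333
r_{67} = n·r / (1 + (n − 1)·r) = 1.1457 / 1.6327 ≈ 0.7017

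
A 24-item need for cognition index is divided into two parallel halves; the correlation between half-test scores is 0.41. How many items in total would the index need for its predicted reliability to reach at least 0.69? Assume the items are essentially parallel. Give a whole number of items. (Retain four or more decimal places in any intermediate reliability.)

39

Corrected full-test reliability: r_full = 2 × 0.41 / (1 + 0.41) ≈ 0.5816
Solve Spearman-Brown for n: n = 0.69(1 − 0.5816) / [0.5816(1 − 0.69)] = 1.6012
Items = 1.6012 × 24 ≈ 38.43 → 39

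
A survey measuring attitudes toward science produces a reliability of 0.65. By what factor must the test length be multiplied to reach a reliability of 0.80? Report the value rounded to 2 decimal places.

Rearranging the Spearman-Brown formula for n,
n = r*(1 − r) / [ r (1 − r*) ]
n = [0.80 × 0.35] / [0.65 × 0.20]
  = 0.2800 / 0.1300 = 2.1538

2.15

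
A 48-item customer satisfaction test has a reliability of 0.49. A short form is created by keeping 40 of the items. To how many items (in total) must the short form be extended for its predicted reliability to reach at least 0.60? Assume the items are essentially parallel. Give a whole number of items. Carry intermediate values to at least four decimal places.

75

Short-form reliability: n = 40/48 = 0.8333; r_40 = n·r/(1+(n−1)r) ≈ 0.4446
Length factor from the short form to reach 0.60: n' = 0.60(1 − 0.4446) / [0.4446(1 − 0.60)] ≈ 1.8738
Items = 1.8738 × 40 ≈ 74.95 → 75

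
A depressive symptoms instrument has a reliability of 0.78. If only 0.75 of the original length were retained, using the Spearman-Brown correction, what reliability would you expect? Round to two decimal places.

Spearman-Brown: r_new = n·r / (1 + (n − 1)·r)
r_new = (0.75 × 0.78) / (1 + (0.75 − 1) × 0.78)
     = 0.5850 / 0.8050 = 0.7267

0.73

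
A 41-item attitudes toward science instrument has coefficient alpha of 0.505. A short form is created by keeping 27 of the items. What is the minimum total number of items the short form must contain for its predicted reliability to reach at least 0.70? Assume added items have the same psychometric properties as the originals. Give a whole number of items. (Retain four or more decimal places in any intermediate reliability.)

First, r for the 27-item form: n = 27/41 = 0.6585, so r_27 = 0.6585·0.505/(1 + (0.6585 − 1)·0.505) = 0.4018
Then solve for n' with r_old = 0.4018, r_target = 0.70: n' = 0.70(1 − 0.4018)/[0.4018(1 − 0.70)] = 3.4739
Items = 3.4739 × 27 ≈ 93.80 → 94

94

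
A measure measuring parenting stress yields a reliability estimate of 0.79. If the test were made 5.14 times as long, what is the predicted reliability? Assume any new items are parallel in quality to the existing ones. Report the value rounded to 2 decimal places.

0.95

By Spearman-Brown, r_new = n r / (1 + (n − 1) r).
r_new = (5.14 × 0.79) / (1 + (5.14 − 1) × 0.79)
     = 4.0606 / 4.2706 = 0.9508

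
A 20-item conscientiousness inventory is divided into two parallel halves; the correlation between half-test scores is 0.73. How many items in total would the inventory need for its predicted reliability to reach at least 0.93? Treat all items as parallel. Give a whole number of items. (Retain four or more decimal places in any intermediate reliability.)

r_full = 2(0.73)/(1 + 0.73) = 0.8439
Solve Spearman-Brown for n: n = 0.93(1 − 0.8439) / [0.8439(1 − 0.93)] = 2.4575
Required items = 2.4575 × 20 = 49.15, so 50 items.

50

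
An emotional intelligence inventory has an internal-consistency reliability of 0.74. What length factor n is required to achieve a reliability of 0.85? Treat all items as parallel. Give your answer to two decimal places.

Rearranging the Spearman-Brown formula for n,
n = r_target (1 − r_old) / [ r_old (1 − r_target) ]
n = 0.85(1 − 0.74) / [0.74(1 − 0.85)]
n = 0.2210 / 0.1110 ≈ 1.9910

1.99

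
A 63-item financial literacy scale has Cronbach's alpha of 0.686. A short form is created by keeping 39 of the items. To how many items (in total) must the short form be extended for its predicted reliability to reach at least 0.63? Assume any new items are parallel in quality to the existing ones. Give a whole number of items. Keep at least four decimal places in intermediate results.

50

Short-form reliability: n = 39/63 = 0.6190; r_39 = n·r/(1+(n−1)r) ≈ 0.5749
Length factor from the short form to reach 0.63: n' = 0.63(1 − 0.5749) / [0.5749(1 − 0.63)] ≈ 1.2590
Total items = 1.2590 × 39 = 49.10, rounded up to 50.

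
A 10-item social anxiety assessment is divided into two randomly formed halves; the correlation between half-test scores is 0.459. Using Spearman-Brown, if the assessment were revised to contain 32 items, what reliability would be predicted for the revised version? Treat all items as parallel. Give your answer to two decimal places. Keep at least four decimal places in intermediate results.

0.84

Full-test reliability from the split-half r: r_full = 2(0.459)/(1 + 0.459) = 0.6292
Then adjust to 32 items: n = 32/10 = 3.2000
r_new = n·r_full / (1 + (n − 1)·r_full) = 2.0134 / 2.3842 ≈ 0.8445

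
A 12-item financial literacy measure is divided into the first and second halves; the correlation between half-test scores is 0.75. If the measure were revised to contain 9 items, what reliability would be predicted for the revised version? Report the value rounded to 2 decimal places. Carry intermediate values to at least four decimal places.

0.82

Spearman-Brown correction (n = 2): r_full = 2·0.75/(1 + 0.75) = 0.8571
Then adjust to 9 items: n = 9/12 = 0.7500
r_new = n·r_full / (1 + (n − 1)·r_full) = 0.6428 / 0.7857 ≈ 0.8181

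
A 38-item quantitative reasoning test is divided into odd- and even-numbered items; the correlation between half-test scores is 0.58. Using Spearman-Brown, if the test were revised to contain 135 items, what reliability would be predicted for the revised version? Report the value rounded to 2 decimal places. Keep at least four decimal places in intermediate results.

First correct the split-half correlation to full-test reliability: r_full = 2 × 0.58 / (1 + 0.58) ≈ 0.7342
Length factor from 38 to 135 items: n = 135/38 = 3.5526
r_new = n·r_full / (1 + (n − 1)·r_full) = 2.6083 / 2.8741 ≈ 0.9075

0.91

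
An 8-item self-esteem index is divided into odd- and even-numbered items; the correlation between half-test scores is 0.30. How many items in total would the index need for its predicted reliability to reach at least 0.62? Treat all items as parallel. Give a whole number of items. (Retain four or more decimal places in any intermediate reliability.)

16

r_full = 2(0.30)/(1 + 0.30) = 0.4615
n = r_tgt(1 − r_full) / [r_full(1 − r_tgt)] = 0.62 × 0.5385 / (0.4615 × 0.38) ≈ 1.9038
Required items = 1.9038 × 8 = 15.23, so 16 items.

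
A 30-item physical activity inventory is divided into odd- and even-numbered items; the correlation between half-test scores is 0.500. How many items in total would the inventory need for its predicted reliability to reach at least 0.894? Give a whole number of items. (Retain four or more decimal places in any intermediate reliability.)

r_full = 2(0.500)/(1 + 0.500) = 0.6667
n = r_tgt(1 − r_full) / [r_full(1 − r_tgt)] = 0.894 × 0.3333 / (0.6667 × 0.106) ≈ 4.2163
Items = 4.2163 × 30 ≈ 126.49 → 127

127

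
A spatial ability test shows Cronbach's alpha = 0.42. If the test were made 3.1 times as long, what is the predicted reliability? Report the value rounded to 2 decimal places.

r_new = 3.1·0.42 / [1 + (3.1 − 1)·0.42]
r_new = 1.3020 / 1.8820 ≈ 0.6918

0.69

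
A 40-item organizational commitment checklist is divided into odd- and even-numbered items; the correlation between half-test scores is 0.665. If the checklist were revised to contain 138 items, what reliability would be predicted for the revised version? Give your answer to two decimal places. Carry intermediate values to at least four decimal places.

Full-test reliability from the split-half r: r_full = 2(0.665)/(1 + 0.665) = 0.7988
Length factor from 40 to 138 items: n = 138/40 = 3.4500
r_new = n·r_full / (1 + (n − 1)·r_full) = 2.7559 / 2.9571 ≈ 0.9320

0.93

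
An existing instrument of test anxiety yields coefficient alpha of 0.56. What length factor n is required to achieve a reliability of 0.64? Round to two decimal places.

Invert Spearman-Brown to solve for n:
n = r*(1 − r) / [ r (1 − r*) ]
n = [0.64 × 0.44] / [0.56 × 0.36]
n = 0.2816 / 0.2016 ≈ 1.3968

1.40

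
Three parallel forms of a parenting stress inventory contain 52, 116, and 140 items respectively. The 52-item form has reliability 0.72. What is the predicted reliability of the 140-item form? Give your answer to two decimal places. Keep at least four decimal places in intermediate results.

The 116-item form is not needed; work directly from the 52-item form with n = 140/52 = 2.6923.
r_{140} = n·r / (1 + (n − 1)·r) = 1.9385 / 2.2185 ≈ 0.8738

0.87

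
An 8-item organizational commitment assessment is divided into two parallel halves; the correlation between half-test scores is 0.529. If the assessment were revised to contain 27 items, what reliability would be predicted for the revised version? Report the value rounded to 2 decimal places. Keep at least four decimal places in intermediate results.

Full-test reliability from the split-half r: r_full = 2(0.529)/(1 + 0.529) = 0.6920
Length factor from 8 to 27 items: n = 27/8 = 3.3750
r_new = n·r_full / (1 + (n − 1)·r_full) = 2.3355 / 2.6435 ≈ 0.8835

0.88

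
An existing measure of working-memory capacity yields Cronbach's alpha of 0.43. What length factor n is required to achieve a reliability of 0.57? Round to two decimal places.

1.76

n = 0.57 × (1 − 0.43) / [ 0.43 × (1 − 0.57) ]
  = 0.3249 / 0.1849 = 1.7572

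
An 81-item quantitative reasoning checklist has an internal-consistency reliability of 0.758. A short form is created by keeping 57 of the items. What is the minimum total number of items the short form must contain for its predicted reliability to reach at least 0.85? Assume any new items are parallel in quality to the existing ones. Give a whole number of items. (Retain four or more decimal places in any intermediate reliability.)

147

Short-form reliability: n = 57/81 = 0.7037; r_57 = n·r/(1+(n−1)r) ≈ 0.6879
Then solve for n' with r_old = 0.6879, r_target = 0.85: n' = 0.85(1 − 0.6879)/[0.6879(1 − 0.85)] = 2.5710
Total items = 2.5710 × 57 = 146.55, rounded up to 147.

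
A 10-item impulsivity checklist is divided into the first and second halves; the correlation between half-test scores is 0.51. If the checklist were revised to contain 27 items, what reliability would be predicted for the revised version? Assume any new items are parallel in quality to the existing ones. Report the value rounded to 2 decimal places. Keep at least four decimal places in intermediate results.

First correct the split-half correlation to full-test reliability: r_full = 2 × 0.51 / (1 + 0.51) ≈ 0.6755
Then adjust to 27 items: n = 27/10 = 2.7000
r_new = n·r_full / (1 + (n − 1)·r_full) = 1.8239 / 2.1484 ≈ 0.8490

0.85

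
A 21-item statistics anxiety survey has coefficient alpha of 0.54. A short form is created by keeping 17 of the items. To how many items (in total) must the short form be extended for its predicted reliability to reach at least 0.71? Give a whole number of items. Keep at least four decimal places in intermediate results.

Short-form reliability: n = 17/21 = 0.8095; r_17 = n·r/(1+(n−1)r) ≈ 0.4873
Length factor from the short form to reach 0.71: n' = 0.71(1 − 0.4873) / [0.4873(1 − 0.71)] ≈ 2.5759
Total items = 2.5759 × 17 = 43.79, rounded up to 44.

44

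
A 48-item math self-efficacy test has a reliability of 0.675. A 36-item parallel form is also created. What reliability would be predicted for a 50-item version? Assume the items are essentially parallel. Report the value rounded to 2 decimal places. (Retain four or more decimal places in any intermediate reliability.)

The 36-item form is not needed; work directly from the 48-item form with n = 50/48 = 1.0417.
r_{50} = n·r / (1 + (n − 1)·r) = 0.7031 / 1.0281 ≈ 0.6839

0.68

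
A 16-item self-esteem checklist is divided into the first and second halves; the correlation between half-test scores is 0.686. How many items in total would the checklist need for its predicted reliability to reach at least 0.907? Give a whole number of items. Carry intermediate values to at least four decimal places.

Corrected full-test reliability: r_full = 2 × 0.686 / (1 + 0.686) ≈ 0.8138
Solve Spearman-Brown for n: n = 0.907(1 − 0.8138) / [0.8138(1 − 0.907)] = 2.2314
Items = 2.2314 × 16 ≈ 35.70 → 36

36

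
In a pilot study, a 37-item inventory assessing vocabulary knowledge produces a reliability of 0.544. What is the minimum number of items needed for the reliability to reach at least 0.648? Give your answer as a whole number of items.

58

Rearranging the Spearman-Brown formula for n,
n = r_target (1 − r_old) / [ r_old (1 − r_target) ]
n = 0.648 × (1 − 0.544) / [ 0.544 × (1 − 0.648) ]
n = 0.295488 / 0.191488 ≈ 1.5431
1.5431 × 37 = 57.09 → 58 items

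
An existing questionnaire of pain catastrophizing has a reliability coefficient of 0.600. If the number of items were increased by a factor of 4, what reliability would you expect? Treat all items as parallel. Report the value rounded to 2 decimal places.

0.86

r_new = (4 × 0.600) / (1 + (4 − 1) × 0.600)
r_new = 2.4000 / 2.8000 ≈ 0.8571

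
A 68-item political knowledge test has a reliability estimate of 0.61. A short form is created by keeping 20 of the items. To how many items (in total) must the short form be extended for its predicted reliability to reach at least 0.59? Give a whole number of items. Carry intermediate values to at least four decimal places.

63

Short-form reliability: n = 20/68 = 0.2941; r_20 = n·r/(1+(n−1)r) ≈ 0.3151
Then solve for n' with r_old = 0.3151, r_target = 0.59: n' = 0.59(1 − 0.3151)/[0.3151(1 − 0.59)] = 3.1279
Total items = 3.1279 × 20 = 62.56, rounded up to 63.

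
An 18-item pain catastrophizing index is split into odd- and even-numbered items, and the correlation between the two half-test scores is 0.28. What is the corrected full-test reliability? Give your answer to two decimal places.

0.44

The full test is twice the length of either half (n = 2).
r_full = 2r_hh / (1 + r_hh) = 2 × 0.28 / (1 + 0.28)
r_full = 0.5600 / 1.2800 ≈ 0.4375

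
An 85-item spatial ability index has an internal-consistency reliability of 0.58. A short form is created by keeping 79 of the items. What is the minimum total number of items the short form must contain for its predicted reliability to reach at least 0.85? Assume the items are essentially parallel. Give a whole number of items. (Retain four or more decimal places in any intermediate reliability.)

349

Short-form reliability: n = 79/85 = 0.9294; r_79 = n·r/(1+(n−1)r) ≈ 0.5621
Then solve for n' with r_old = 0.5621, r_target = 0.85: n' = 0.85(1 − 0.5621)/[0.5621(1 − 0.85)] = 4.4146
Total items = 4.4146 × 79 = 348.75, rounded up to 349.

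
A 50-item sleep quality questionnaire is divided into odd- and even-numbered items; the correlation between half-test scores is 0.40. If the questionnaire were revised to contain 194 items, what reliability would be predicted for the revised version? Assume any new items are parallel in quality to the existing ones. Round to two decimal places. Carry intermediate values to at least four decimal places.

Full-test reliability from the split-half r: r_full = 2(0.40)/(1 + 0.40) = 0.5714
Then adjust to 194 items: n = 194/50 = 3.8800
r_new = n·r_full / (1 + (n − 1)·r_full) = 2.2170 / 2.6456 ≈ 0.8380

0.84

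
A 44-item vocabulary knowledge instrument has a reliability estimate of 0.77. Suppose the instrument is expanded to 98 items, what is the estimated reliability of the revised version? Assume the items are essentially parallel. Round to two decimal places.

The new length is 98/44 = 2.2273 times the old.
r_new = 2.2273·0.77 / [1 + (2.2273 − 1)·0.77]
r_new = 1.7150 / 1.9450 ≈ 0.8817

0.88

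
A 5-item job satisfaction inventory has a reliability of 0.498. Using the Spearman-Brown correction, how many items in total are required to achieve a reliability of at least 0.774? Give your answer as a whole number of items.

Invert Spearman-Brown to solve for n:
n = r*(1 − r) / [ r (1 − r*) ]
n = 0.774(1 − 0.498) / [0.498(1 − 0.774)]
  = 0.388548 / 0.112548 = 3.4523
So the test needs 3.4523 × 5 ≈ 17.26 items; rounding up, 18.

18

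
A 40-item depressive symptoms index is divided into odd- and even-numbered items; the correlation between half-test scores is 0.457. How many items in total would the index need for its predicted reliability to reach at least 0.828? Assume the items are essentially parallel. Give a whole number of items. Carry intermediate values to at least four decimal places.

115

Corrected full-test reliability: r_full = 2 × 0.457 / (1 + 0.457) ≈ 0.6273
Solve Spearman-Brown for n: n = 0.828(1 − 0.6273) / [0.6273(1 − 0.828)] = 2.8601
Items = 2.8601 × 40 ≈ 114.40 → 115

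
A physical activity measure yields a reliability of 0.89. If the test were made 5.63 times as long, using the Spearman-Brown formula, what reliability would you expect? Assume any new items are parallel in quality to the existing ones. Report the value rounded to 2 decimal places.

0.98

By Spearman-Brown, r_new = n r / (1 + (n − 1) r).
r_new = (5.63 × 0.89) / (1 + (5.63 − 1) × 0.89)
     = 5.0107 / 5.1207 = 0.9785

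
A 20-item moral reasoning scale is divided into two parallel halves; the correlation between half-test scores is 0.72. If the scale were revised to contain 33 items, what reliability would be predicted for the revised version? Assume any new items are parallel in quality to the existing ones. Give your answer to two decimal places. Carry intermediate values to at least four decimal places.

0.89

First correct the split-half correlation to full-test reliability: r_full = 2 × 0.72 / (1 + 0.72) ≈ 0.8372
Then adjust to 33 items: n = 33/20 = 1.6500
r_new = n·r_full / (1 + (n − 1)·r_full) = 1.3814 / 1.5442 ≈ 0.8946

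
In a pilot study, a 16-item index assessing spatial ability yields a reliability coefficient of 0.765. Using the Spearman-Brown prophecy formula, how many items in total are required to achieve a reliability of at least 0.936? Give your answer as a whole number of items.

72

n = 0.936(1 − 0.765) / [0.765(1 − 0.936)]
n = 0.219960 / 0.048960 ≈ 4.4926
4.4926 × 16 = 71.88 → 72 items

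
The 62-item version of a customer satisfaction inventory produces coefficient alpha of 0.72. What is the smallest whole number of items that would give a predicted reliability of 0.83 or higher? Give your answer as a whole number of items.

n = [0.83 × 0.28] / [0.72 × 0.17]
  = 0.2324 / 0.1224 = 1.8987
So the test needs 1.8987 × 62 ≈ 117.72 items; rounding up, 118.

118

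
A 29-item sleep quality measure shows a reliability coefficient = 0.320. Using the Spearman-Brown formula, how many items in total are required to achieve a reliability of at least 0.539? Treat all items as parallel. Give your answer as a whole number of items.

n = [0.539 × 0.680] / [0.320 × 0.461]
n = 0.366520 / 0.147520 ≈ 2.4845
So the test needs 2.4845 × 29 ≈ 72.05 items; rounding up, 73.

73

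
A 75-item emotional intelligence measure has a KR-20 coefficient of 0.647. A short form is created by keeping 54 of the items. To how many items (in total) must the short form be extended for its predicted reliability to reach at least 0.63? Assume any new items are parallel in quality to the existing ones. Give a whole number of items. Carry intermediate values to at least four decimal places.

Short-form reliability: n = 54/75 = 0.7200; r_54 = n·r/(1+(n−1)r) ≈ 0.5689
Length factor from the short form to reach 0.63: n' = 0.63(1 − 0.5689) / [0.5689(1 − 0.63)] ≈ 1.2903
Items = 1.2903 × 54 ≈ 69.68 → 70

70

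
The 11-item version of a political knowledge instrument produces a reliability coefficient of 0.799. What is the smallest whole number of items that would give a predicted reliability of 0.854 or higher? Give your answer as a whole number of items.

17

n = 0.854(1 − 0.799) / [0.799(1 − 0.854)]
  = 0.171654 / 0.116654 = 1.4715
So the test needs 1.4715 × 11 ≈ 16.19 items; rounding up, 17.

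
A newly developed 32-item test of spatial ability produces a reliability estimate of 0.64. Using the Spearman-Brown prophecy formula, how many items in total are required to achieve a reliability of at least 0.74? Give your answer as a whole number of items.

52

n = 0.74(1 − 0.64) / [0.64(1 − 0.74)]
  = 0.2664 / 0.1664 = 1.6010
1.6010 × 32 = 51.23 → 52 items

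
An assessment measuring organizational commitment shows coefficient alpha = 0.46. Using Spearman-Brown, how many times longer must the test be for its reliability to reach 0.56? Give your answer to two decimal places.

n = 0.56(1 − 0.46) / [0.46(1 − 0.56)]
  = 0.3024 / 0.2024 = 1.4941

1.49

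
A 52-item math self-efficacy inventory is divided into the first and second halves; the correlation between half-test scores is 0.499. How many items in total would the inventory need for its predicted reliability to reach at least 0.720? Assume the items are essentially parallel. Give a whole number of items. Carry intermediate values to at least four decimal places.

68

r_full = 2(0.499)/(1 + 0.499) = 0.6658
n = r_tgt(1 − r_full) / [r_full(1 − r_tgt)] = 0.720 × 0.3342 / (0.6658 × 0.280) ≈ 1.2907
Items = 1.2907 × 52 ≈ 67.12 → 68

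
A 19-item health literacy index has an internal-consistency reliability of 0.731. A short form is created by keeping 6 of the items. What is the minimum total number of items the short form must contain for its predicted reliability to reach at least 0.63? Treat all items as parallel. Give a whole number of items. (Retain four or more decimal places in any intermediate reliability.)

Short-form reliability: n = 6/19 = 0.3158; r_6 = n·r/(1+(n−1)r) ≈ 0.4618
Then solve for n' with r_old = 0.4618, r_target = 0.63: n' = 0.63(1 − 0.4618)/[0.4618(1 − 0.63)] = 1.9844
Total items = 1.9844 × 6 = 11.91, rounded up to 12.

12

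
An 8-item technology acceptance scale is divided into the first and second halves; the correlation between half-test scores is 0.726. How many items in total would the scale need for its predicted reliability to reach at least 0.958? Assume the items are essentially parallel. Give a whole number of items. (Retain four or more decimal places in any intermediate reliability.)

35

r_full = 2(0.726)/(1 + 0.726) = 0.8413
n = r_tgt(1 − r_full) / [r_full(1 − r_tgt)] = 0.958 × 0.1587 / (0.8413 × 0.042) ≈ 4.3027
Items = 4.3027 × 8 ≈ 34.42 → 35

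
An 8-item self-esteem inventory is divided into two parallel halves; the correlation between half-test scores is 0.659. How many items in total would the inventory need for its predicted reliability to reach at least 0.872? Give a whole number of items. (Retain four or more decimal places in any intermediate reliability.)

15

Corrected full-test reliability: r_full = 2 × 0.659 / (1 + 0.659) ≈ 0.7945
n = r_tgt(1 − r_full) / [r_full(1 − r_tgt)] = 0.872 × 0.2055 / (0.7945 × 0.128) ≈ 1.7621
Items = 1.7621 × 8 ≈ 14.10 → 15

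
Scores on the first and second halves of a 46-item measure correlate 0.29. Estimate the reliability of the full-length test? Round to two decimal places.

0.45

Apply the Spearman-Brown correction with n = 2:
r_full = 2r_hh / (1 + r_hh) = 2 × 0.29 / (1 + 0.29)
       = 0.5800 / 1.2900 = 0.4496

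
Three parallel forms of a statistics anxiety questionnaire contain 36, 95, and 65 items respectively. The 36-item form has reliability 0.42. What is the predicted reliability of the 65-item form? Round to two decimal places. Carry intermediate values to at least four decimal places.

The 95-item form is not needed; work directly from the 36-item form with n = 65/36 = 1.8056.
r_{65} = n·r / (1 + (n − 1)·r) = 0.7584 / 1.3384 ≈ 0.5666

0.57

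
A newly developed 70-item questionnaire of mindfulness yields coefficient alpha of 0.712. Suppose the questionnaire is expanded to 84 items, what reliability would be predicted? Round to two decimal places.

0.75

n = 84/70 = 1.2
Apply the Spearman-Brown prophecy formula, r' = nr / [1 + (n − 1)r]:
r_new = (1.2 × 0.712) / (1 + (1.2 − 1) × 0.712)
r_new = 0.8544 / 1.1424 ≈ 0.7479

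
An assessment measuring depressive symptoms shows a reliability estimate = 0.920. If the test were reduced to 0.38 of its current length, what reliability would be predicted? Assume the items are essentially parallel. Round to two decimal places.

r_new = 0.38·0.920 / [1 + (0.38 − 1)·0.920]
r_new = 0.3496 / 0.4296 ≈ 0.8138

0.81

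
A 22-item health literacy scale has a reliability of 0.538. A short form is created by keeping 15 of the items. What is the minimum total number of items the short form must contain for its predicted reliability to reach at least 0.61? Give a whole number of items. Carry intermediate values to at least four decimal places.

30

Short-form reliability: n = 15/22 = 0.6818; r_15 = n·r/(1+(n−1)r) ≈ 0.4426
Then solve for n' with r_old = 0.4426, r_target = 0.61: n' = 0.61(1 − 0.4426)/[0.4426(1 − 0.61)] = 1.9698
Total items = 1.9698 × 15 = 29.55, rounded up to 30.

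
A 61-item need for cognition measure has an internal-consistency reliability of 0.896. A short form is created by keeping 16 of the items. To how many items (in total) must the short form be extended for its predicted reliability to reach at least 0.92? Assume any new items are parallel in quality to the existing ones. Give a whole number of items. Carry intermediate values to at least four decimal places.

Short-form reliability: n = 16/61 = 0.2623; r_16 = n·r/(1+(n−1)r) ≈ 0.6932
Length factor from the short form to reach 0.92: n' = 0.92(1 − 0.6932) / [0.6932(1 − 0.92)] ≈ 5.0897
Total items = 5.0897 × 16 = 81.44, rounded up to 82.

82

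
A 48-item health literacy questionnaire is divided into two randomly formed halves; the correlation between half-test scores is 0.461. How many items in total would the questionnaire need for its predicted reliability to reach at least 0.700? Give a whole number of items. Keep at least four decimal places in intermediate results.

66

Corrected full-test reliability: r_full = 2 × 0.461 / (1 + 0.461) ≈ 0.6311
Solve Spearman-Brown for n: n = 0.700(1 − 0.6311) / [0.6311(1 − 0.700)] = 1.3639
Required items = 1.3639 × 48 = 65.47, so 66 items.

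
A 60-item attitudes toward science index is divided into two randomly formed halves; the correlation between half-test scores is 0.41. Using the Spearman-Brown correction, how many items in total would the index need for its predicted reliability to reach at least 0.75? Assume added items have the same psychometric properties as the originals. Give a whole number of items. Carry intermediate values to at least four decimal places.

r_full = 2(0.41)/(1 + 0.41) = 0.5816
n = r_tgt(1 − r_full) / [r_full(1 − r_tgt)] = 0.75 × 0.4184 / (0.5816 × 0.25) ≈ 2.1582
Required items = 2.1582 × 60 = 129.49, so 130 items.

130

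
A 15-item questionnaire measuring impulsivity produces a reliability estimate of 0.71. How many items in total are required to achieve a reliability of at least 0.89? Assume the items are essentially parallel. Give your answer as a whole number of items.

50

Invert Spearman-Brown to solve for n:
n = r_target (1 − r_old) / [ r_old (1 − r_target) ]
n = 0.89 × (1 − 0.71) / [ 0.71 × (1 − 0.89) ]
  = 0.2581 / 0.0781 = 3.3047
Items needed = n × 15 = 3.3047 × 15 ≈ 49.57 → round up to 50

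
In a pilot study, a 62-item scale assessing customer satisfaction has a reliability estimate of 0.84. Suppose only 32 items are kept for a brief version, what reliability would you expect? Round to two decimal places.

0.73

The new length is 32/62 = 0.5161 times the old.
Apply the Spearman-Brown prophecy formula, r' = nr / [1 + (n − 1)r]:
r_new = (0.5161 × 0.84) / (1 + (0.5161 − 1) × 0.84)
     = 0.4335 / 0.5935 = 0.7304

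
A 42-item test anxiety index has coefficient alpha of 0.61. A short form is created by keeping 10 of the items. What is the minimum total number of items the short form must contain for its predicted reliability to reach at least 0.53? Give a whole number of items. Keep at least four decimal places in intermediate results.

Short-form reliability: n = 10/42 = 0.2381; r_10 = n·r/(1+(n−1)r) ≈ 0.2714
Length factor from the short form to reach 0.53: n' = 0.53(1 − 0.2714) / [0.2714(1 − 0.53)] ≈ 3.0273
Items = 3.0273 × 10 ≈ 30.27 → 31

31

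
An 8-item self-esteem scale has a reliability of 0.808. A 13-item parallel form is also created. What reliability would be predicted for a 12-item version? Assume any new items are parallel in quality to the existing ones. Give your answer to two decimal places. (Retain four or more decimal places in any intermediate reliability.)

Only the ratio of lengths matters: n = 12/8 = 1.5000
r_{12} = n·r / (1 + (n − 1)·r) = 1.2120 / 1.4040 ≈ 0.8632

0.86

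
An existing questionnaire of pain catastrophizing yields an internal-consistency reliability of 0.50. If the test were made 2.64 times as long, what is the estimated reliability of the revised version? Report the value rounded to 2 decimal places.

0.73

r_new = 2.64·0.50 / [1 + (2.64 − 1)·0.50]
     = 1.3200 / 1.8200 = 0.7253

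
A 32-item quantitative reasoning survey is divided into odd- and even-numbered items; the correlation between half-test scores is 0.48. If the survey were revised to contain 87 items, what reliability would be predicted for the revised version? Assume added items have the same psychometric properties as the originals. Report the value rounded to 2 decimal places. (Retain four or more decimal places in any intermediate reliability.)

First correct the split-half correlation to full-test reliability: r_full = 2 × 0.48 / (1 + 0.48) ≈ 0.6486
Then adjust to 87 items: n = 87/32 = 2.7188
r_new = n·r_full / (1 + (n − 1)·r_full) = 1.7634 / 2.1148 ≈ 0.8338

0.83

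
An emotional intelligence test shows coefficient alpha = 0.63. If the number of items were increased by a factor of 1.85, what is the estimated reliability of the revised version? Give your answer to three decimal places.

0.759

r_new = 1.85·0.63 / [1 + (1.85 − 1)·0.63]
r_new = 1.1655 / 1.5355 ≈ 0.7590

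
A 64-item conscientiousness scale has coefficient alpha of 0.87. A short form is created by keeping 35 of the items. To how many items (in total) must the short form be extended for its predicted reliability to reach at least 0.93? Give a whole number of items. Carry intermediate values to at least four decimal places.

128

First, r for the 35-item form: n = 35/64 = 0.5469, so r_35 = 0.5469·0.87/(1 + (0.5469 − 1)·0.87) = 0.7854
Length factor from the short form to reach 0.93: n' = 0.93(1 − 0.7854) / [0.7854(1 − 0.93)] ≈ 3.6301
Total items = 3.6301 × 35 = 127.05, rounded up to 128.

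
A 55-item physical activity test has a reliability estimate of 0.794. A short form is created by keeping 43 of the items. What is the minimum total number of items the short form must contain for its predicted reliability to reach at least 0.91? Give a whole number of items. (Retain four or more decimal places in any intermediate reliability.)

145

First, r for the 43-item form: n = 43/55 = 0.7818, so r_43 = 0.7818·0.794/(1 + (0.7818 − 1)·0.794) = 0.7508
Then solve for n' with r_old = 0.7508, r_target = 0.91: n' = 0.91(1 − 0.7508)/[0.7508(1 − 0.91)] = 3.3560
Items = 3.3560 × 43 ≈ 144.31 → 145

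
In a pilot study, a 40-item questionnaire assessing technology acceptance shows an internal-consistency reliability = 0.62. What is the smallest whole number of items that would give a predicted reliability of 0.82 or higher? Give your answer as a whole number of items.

112

Spearman-Brown solved for the length factor n:
n = r*(1 − r) / [ r (1 − r*) ]
n = 0.82 × (1 − 0.62) / [ 0.62 × (1 − 0.82) ]
  = 0.3116 / 0.1116 = 2.7921
So the test needs 2.7921 × 40 ≈ 111.68 items; rounding up, 112.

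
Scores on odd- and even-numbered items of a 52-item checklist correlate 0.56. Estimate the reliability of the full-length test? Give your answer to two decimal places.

Each half is half the length of the full test, so the full test is n = 2 times a half.
r_full = 2(0.56) / (1 + 0.56)
       = 1.1200 / 1.5600 = 0.7179

0.72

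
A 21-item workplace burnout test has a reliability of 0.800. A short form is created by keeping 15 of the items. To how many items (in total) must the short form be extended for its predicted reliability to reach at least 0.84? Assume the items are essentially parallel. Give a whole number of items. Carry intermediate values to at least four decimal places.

Short-form reliability: n = 15/21 = 0.7143; r_15 = n·r/(1+(n−1)r) ≈ 0.7407
Length factor from the short form to reach 0.84: n' = 0.84(1 − 0.7407) / [0.7407(1 − 0.84)] ≈ 1.8379
Items = 1.8379 × 15 ≈ 27.57 → 28

28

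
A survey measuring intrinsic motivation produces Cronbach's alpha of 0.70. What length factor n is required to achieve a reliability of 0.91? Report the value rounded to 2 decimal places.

Rearranging the Spearman-Brown formula for n,
n = r*(1 − r) / [ r (1 − r*) ]
n = 0.91 × (1 − 0.70) / [ 0.70 × (1 − 0.91) ]
  = 0.2730 / 0.0630 = 4.3333

4.33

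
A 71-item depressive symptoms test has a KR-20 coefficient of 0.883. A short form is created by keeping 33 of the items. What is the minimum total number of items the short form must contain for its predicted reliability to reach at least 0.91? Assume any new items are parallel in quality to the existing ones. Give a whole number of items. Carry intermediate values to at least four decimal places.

96

Short-form reliability: n = 33/71 = 0.4648; r_33 = n·r/(1+(n−1)r) ≈ 0.7782
Length factor from the short form to reach 0.91: n' = 0.91(1 − 0.7782) / [0.7782(1 − 0.91)] ≈ 2.8818
Total items = 2.8818 × 33 = 95.10, rounded up to 96.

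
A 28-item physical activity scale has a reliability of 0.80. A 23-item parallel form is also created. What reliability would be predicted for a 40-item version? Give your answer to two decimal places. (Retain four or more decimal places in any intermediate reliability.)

The 23-item form is not needed; work directly from the 28-item form with n = 40/28 = 1.4286.
r_{40} = n·r / (1 + (n − 1)·r) = 1.1429 / 1.3429 ≈ 0.8511

0.85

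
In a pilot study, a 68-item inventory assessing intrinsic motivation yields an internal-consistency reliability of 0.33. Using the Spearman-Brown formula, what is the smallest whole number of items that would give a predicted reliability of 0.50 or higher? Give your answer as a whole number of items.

139

n = [0.50 × 0.67] / [0.33 × 0.50]
  = 0.3350 / 0.1650 = 2.0303
2.0303 × 68 = 138.06 → 139 items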